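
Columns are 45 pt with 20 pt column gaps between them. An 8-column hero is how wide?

500 pt

Span of 8: 8·45 + 7·20 = 360 + 140 = 500 pt.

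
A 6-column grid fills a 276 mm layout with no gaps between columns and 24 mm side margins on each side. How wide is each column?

Take off 48 mm of margins, leaving 228 mm.
6c = 228 → c = 38 mm.

38 mm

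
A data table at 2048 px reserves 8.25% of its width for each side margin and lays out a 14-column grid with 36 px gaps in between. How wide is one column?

Each margin = 8.25% of 2048 = 168.96 px; content = 2048 − 2·168.96 = 1710.08 px.
1710.08 − 13·36 = 1242.08; ÷14 gives c = 88.72 px.

88.72 px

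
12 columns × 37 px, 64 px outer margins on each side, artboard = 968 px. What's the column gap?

Take off 128 px of margins, leaving 840 px.
12 columns take 12·37 = 444 px; remaining 396 splits into 11 column gaps.
g = 396 / 11 = 36 px.

36 px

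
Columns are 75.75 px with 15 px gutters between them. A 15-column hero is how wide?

1346.25 px

15-column span = 15·75.75 + 14·15 = 1346.25 px.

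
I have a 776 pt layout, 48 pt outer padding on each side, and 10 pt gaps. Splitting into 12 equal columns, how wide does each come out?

47.5 pt

Take off 96 pt of margins, leaving 680 pt.
12 columns + 11 gaps: 12c + 11·10 = 680.
12c = 680 − 110 = 570, so c = 47.5 pt.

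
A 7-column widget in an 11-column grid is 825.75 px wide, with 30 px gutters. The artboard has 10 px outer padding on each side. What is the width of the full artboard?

7c + 6·30 = 825.75 → 7c = 645.75 → c = 92.25 px.
Adding margins, columns and gutters: 20 + 1014.75 + 300 = 1334.75 px.

1334.75 px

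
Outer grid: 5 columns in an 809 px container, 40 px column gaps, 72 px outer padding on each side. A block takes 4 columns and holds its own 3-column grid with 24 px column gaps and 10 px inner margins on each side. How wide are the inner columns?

Take off 144 px of margins, leaving 665 px.
665 − 4·40 = 505; ÷5 gives c = 101 px.
4 columns plus 3 column gaps: 404 + 120 = 524 px.
Inner content = 524 − 2·10 = 504 px.
Subtracting 2 column gaps of 24 leaves 456 for 3 columns, so d = 152 px.

152 px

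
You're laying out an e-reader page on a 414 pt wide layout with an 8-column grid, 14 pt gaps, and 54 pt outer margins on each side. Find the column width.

Take off 108 pt of margins, leaving 306 pt.
306 − 7·14 = 208; ÷8 gives c = 26 pt.

26 pt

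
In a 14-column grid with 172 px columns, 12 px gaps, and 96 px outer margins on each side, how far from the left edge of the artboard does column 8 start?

Each column+gutter stride is 184 px; 7 of them past the 96 px margin is 96 + 1288 = 1384 px.

1384 px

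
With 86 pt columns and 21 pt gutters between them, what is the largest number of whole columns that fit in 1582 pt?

14 columns: 14·86 + 13·21 = 1477 pt ≤ 1582.
15 columns: 1584 pt > 1582. So 14.

14 columns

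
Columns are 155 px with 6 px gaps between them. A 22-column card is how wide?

3536 px

22 columns plus 21 gaps: 3410 + 126 = 3536 px.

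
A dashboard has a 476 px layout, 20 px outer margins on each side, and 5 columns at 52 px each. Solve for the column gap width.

44 px

Take off 40 px of margins, leaving 436 px.
5·52 + 4g = 436 → 4g = 176 → g = 44 px.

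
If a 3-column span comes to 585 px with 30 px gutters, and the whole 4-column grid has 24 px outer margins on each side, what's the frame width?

585 − 2·30 = 525; ÷3 gives c = 175 px.
Adding margins, columns and gutters: 48 + 700 + 90 = 838 px.

838 px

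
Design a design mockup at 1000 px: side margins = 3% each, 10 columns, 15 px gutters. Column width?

1000 × (1 − 2·3%) = 1000 × 94% = 940 px for the columns.
Subtracting 9 gutters of 15 leaves 805 for 10 columns, so c = 80.5 px.

80.5 px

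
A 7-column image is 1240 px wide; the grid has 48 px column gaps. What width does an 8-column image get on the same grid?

7c + 6·48 = 1240 → 7c = 952 → c = 136 px.
8 columns plus 7 column gaps: 1088 + 336 = 1424 px.

1424 px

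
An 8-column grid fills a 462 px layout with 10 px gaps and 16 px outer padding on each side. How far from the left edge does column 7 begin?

346 px

Inside the margins: 462 − 32 = 430 px.
Subtracting 7 gaps of 10 leaves 360 for 8 columns, so c = 45 px.
Column 7 starts at margin + 6·(column + gutter) = 16 + 6·55 = 346 px.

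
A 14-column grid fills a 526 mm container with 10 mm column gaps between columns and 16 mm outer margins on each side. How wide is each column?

26 mm

Take off 32 mm of margins, leaving 494 mm.
Subtracting 13 column gaps of 10 leaves 364 for 14 columns, so c = 26 mm.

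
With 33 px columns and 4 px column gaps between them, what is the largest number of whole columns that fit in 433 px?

Each extra column adds 33 + 4 = 37 px.
(433 + 4) / 37 = 11.81, so 11 columns fit.

11 columns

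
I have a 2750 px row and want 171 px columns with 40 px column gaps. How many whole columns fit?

k columns need k·171 + (k−1)·40 = k·211 − 40.
k·211 − 40 ≤ 2750 → k ≤ 2790 / 211 ≈ 13.22, so k = 13.

13 columns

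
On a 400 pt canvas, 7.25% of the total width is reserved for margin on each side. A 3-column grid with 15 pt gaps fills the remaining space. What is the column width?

Each margin = 7.25% of 400 = 29 pt; content = 400 − 2·29 = 342 pt.
Subtracting 2 gaps of 15 leaves 312 for 3 columns, so c = 104 pt.

104 pt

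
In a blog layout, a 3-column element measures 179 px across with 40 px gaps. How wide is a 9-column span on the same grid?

179 − 2·40 = 99; ÷3 gives c = 33 px.
9 columns plus 8 gaps: 297 + 320 = 617 px.

617 px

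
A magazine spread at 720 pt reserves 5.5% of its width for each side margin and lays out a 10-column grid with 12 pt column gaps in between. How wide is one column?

720 × (1 − 2·5.5%) = 720 × 89% = 640.8 pt for the columns.
10 columns + 9 column gaps: 10c + 9·12 = 640.8.
10c = 640.8 − 108 = 532.8, so c = 53.28 pt.

53.28 pt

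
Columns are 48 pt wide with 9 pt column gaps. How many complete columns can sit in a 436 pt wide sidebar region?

7 columns

k columns need k·48 + (k−1)·9 = k·57 − 9.
k·57 − 9 ≤ 436 → k ≤ 445 / 57 ≈ 7.81, so k = 7.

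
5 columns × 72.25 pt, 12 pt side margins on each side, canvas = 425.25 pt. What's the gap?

Subtract both margins: 425.25 − 2·12 = 401.25 pt.
5 columns take 5·72.25 = 361.25 pt; remaining 40 splits into 4 gaps.
g = 40 / 4 = 10 pt.

10 pt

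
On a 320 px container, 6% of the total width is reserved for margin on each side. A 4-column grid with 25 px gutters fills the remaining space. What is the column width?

320 × (1 − 2·6%) = 320 × 88% = 281.6 px for the columns.
4c + 3·25 = 281.6 → 4c = 206.6 → c = 51.65 px.

51.65 px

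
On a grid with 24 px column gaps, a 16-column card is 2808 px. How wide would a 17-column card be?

2985 px

16 columns + 15 column gaps: 16c + 15·24 = 2808.
16c = 2808 − 360 = 2448, so c = 153 px.
17-column span = 17·153 + 16·24 = 2985 px.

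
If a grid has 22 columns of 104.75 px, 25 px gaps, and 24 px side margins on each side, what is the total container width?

2877.5 px

Adding margins, columns and gutters: 48 + 2304.5 + 525 = 2877.5 px.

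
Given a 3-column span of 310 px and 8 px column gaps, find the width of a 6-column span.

Subtracting 2 column gaps of 8 leaves 294 for 3 columns, so c = 98 px.
6-column span = 6·98 + 5·8 = 628 px.

628 px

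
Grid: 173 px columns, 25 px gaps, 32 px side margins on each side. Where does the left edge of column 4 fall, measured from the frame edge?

626 px

Column 4 starts at margin + 3·(column + gutter) = 32 + 3·198 = 626 px.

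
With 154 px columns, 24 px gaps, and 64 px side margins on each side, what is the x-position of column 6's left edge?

Before column 6: the margin + 5 columns + 5 gaps.
Offset = 64 + 5·(154 + 24) = 64 + 890 = 954 px.

954 px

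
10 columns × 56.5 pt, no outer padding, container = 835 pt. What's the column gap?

10·56.5 + 9g = 835 → 9g = 270 → g = 30 pt.

30 pt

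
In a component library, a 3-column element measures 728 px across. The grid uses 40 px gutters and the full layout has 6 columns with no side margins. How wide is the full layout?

Subtracting 2 gutters of 40 leaves 648 for 3 columns, so c = 216 px.
Layout = 6·216 + 5·40 = 1296 + 200 = 1496 px.

1496 px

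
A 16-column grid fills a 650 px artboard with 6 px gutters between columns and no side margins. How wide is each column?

16 columns + 15 gutters: 16c + 15·6 = 650.
16c = 650 − 90 = 560, so c = 35 px.

35 px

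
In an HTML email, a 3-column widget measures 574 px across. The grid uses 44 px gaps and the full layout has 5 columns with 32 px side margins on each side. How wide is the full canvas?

1050 px

Subtracting 2 gaps of 44 leaves 486 for 3 columns, so c = 162 px.
Canvas = 2·32 + 5·162 + 4·44 = 64 + 810 + 176 = 1050 px.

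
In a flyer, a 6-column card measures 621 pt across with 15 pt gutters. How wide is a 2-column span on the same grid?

197 pt

6c + 5·15 = 621 → 6c = 546 → c = 91 pt.
2 columns plus 1 gutter: 182 + 15 = 197 pt.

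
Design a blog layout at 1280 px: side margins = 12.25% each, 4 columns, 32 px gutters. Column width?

1280 × (1 − 2·12.25%) = 1280 × 75.5% = 966.4 px for the columns.
4 columns + 3 gutters: 4c + 3·32 = 966.4.
4c = 966.4 − 96 = 870.4, so c = 217.6 px.

217.6 px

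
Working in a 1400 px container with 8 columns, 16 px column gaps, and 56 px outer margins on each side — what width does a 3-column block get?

Take off 112 px of margins, leaving 1288 px.
1288 − 7·16 = 1176; ÷8 gives c = 147 px.
3 columns plus 2 column gaps: 441 + 32 = 473 px.

473 px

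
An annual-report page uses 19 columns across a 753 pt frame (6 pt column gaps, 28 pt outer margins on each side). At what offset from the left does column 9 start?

324 pt

Inside the margins: 753 − 56 = 697 pt.
19 columns + 18 column gaps: 19c + 18·6 = 697.
19c = 697 − 108 = 589, so c = 31 pt.
Each column+gutter stride is 37 pt; 8 of them past the 28 pt margin is 28 + 296 = 324 pt.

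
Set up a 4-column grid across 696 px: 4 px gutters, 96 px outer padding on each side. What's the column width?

123 px

Inside the margins: 696 − 192 = 504 px.
4c + 3·4 = 504 → 4c = 492 → c = 123 px.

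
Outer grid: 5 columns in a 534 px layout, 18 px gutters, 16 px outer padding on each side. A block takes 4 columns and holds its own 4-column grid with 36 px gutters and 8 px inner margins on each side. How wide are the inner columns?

Take off 32 px of margins, leaving 502 px.
5 columns + 4 gutters: 5c + 4·18 = 502.
5c = 502 − 72 = 430, so c = 86 px.
4-column span = 4·86 + 3·18 = 398 px.
Inner content = 398 − 2·8 = 382 px.
Subtracting 3 gutters of 36 leaves 274 for 4 columns, so d = 68.5 px.

68.5 px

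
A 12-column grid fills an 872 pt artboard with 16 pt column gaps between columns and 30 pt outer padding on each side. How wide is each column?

53 pt

Take off 60 pt of margins, leaving 812 pt.
12c + 11·16 = 812 → 12c = 636 → c = 53 pt.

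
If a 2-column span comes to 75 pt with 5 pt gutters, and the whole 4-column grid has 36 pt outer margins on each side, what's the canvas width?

Subtracting 1 gutter of 5 leaves 70 for 2 columns, so c = 35 pt.
Canvas = 2·36 + 4·35 + 3·5 = 72 + 140 + 15 = 227 pt.

227 pt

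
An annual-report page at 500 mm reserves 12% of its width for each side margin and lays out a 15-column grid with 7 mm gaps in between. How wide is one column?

18.8 mm

500 × (1 − 2·12%) = 500 × 76% = 380 mm for the columns.
15 columns + 14 gaps: 15c + 14·7 = 380.
15c = 380 − 98 = 282, so c = 18.8 mm.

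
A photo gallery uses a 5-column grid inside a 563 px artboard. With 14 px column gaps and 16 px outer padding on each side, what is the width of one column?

95 px

Take off 32 px of margins, leaving 531 px.
531 − 4·14 = 475; ÷5 gives c = 95 px.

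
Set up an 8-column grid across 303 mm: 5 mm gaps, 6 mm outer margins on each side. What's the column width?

Content width = 303 − 2·6 = 291 mm.
Subtracting 7 gaps of 5 leaves 256 for 8 columns, so c = 32 mm.

32 mm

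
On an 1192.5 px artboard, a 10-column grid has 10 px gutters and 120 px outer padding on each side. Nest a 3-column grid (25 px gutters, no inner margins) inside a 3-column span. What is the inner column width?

76.25 px

Subtract both margins: 1192.5 − 2·120 = 952.5 px.
10 columns + 9 gutters: 10c + 9·10 = 952.5.
10c = 952.5 − 90 = 862.5, so c = 86.25 px.
3-column span = 3·86.25 + 2·10 = 278.75 px.
Subtracting 2 gutters of 25 leaves 228.75 for 3 columns, so d = 76.25 px.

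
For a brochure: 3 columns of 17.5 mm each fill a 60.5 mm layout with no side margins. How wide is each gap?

4 mm

3 columns take 3·17.5 = 52.5 mm; remaining 8 splits into 2 gaps.
g = 8 / 2 = 4 mm.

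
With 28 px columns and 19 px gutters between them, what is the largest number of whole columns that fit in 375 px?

8 columns

8 columns: 8·28 + 7·19 = 357 px ≤ 375.
9 columns: 404 px > 375. So 8.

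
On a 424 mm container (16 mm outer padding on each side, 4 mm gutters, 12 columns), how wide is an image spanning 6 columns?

194 mm

Subtract both margins: 424 − 2·16 = 392 mm.
392 − 11·4 = 348; ÷12 gives c = 29 mm.
6-column span = 6·29 + 5·4 = 194 mm.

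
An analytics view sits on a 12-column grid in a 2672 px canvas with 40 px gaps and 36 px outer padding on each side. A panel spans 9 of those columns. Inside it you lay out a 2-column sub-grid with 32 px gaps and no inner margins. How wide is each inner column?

Subtract both margins: 2672 − 2·36 = 2600 px.
12c + 11·40 = 2600 → 12c = 2160 → c = 180 px.
9 columns plus 8 gaps: 1620 + 320 = 1940 px.
2 columns + 1 gap: 2d + 1·32 = 1940.
2d = 1940 − 32 = 1908, so d = 954 px.

954 px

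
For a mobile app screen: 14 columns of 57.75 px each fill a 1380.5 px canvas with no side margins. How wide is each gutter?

44 px

Columns use 808.5 px, leaving 572 px across 13 gutters = 44 px each.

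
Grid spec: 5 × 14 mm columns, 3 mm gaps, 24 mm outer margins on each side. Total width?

130 mm

Canvas = 2·24 + 5·14 + 4·3 = 48 + 70 + 12 = 130 mm.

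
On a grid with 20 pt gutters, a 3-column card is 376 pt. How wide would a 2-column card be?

Subtracting 2 gutters of 20 leaves 336 for 3 columns, so c = 112 pt.
Span of 2: 2·112 + 1·20 = 224 + 20 = 244 pt.

244 pt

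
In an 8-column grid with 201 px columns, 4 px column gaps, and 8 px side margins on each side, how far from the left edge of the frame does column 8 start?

1443 px

Before column 8: the margin + 7 columns + 7 column gaps.
Offset = 8 + 7·(201 + 4) = 8 + 1435 = 1443 px.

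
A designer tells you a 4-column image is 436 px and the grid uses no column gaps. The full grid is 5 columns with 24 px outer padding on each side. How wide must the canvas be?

593 px

436 / 4 = 109 px per column.
Canvas = 2·24 + 5·109 = 48 + 545 = 593 px.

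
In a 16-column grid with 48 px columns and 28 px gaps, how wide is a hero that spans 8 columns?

8 columns plus 7 gaps: 384 + 196 = 580 px.

580 px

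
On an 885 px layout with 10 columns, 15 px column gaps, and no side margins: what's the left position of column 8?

10 columns + 9 column gaps: 10c + 9·15 = 885.
10c = 885 − 135 = 750, so c = 75 px.
Each column+gutter stride is 90 px; with no margin, 7 of them is 630 px.

630 px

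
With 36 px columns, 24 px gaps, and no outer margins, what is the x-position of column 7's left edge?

360 px

Each column+gutter stride is 60 px; with no margin, 6 of them is 360 px.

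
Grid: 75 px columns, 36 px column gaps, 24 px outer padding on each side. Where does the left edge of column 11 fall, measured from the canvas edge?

1134 px

Before column 11: the margin + 10 columns + 10 column gaps.
Offset = 24 + 10·(75 + 36) = 24 + 1110 = 1134 px.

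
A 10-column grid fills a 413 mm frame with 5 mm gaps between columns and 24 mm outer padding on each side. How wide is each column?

32 mm

Take off 48 mm of margins, leaving 365 mm.
Subtracting 9 gaps of 5 leaves 320 for 10 columns, so c = 32 mm.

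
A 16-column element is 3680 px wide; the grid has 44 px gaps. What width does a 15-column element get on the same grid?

3447.25 px

16c + 15·44 = 3680 → 16c = 3020 → c = 188.75 px.
15-column span = 15·188.75 + 14·44 = 3447.25 px.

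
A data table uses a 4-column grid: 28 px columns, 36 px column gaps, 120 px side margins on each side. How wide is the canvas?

460 px

Adding margins, columns and gutters: 240 + 112 + 108 = 460 px.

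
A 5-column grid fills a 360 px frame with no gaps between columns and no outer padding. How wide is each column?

With no gaps, each column is 360/5 = 72 px.

72 px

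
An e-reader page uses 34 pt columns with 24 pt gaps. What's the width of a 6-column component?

324 pt

6-column span = 6·34 + 5·24 = 324 pt.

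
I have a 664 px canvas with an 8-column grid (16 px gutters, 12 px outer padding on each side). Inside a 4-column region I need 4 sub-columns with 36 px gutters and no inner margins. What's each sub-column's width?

Outer content = 664 − 2·12 = 640 px.
Subtracting 7 gutters of 16 leaves 528 for 8 columns, so c = 66 px.
4 columns plus 3 gutters: 264 + 48 = 312 px.
4 columns + 3 gutters: 4d + 3·36 = 312.
4d = 312 − 108 = 204, so d = 51 px.

51 px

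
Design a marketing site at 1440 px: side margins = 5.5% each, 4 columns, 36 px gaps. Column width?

293.4 px

Margins: 5.5% × 1440 = 79.2 px each, so content = 1440 − 158.4 = 1281.6 px.
Subtracting 3 gaps of 36 leaves 1173.6 for 4 columns, so c = 293.4 px.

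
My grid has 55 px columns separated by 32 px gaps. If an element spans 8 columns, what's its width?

Span of 8: 8·55 + 7·32 = 440 + 224 = 664 px.

664 px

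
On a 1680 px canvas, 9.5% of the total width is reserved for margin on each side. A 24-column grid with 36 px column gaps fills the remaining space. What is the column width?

22.2 px

Each margin = 9.5% of 1680 = 159.6 px; content = 1680 − 2·159.6 = 1360.8 px.
24c + 23·36 = 1360.8 → 24c = 532.8 → c = 22.2 px.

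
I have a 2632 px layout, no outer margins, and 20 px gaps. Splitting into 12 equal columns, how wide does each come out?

201 px

2632 − 11·20 = 2412; ÷12 gives c = 201 px.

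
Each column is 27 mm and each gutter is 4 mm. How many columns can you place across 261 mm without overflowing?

8 columns: 8·27 + 7·4 = 244 mm ≤ 261.
9 columns: 275 mm > 261. So 8.

8 columns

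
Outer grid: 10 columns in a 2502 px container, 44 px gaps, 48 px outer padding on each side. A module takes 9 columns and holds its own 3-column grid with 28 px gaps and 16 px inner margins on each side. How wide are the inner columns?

691 px

Take off 96 px of margins, leaving 2406 px.
2406 − 9·44 = 2010; ÷10 gives c = 201 px.
9 columns plus 8 gaps: 1809 + 352 = 2161 px.
Inner content = 2161 − 2·16 = 2129 px.
Subtracting 2 gaps of 28 leaves 2073 for 3 columns, so d = 691 px.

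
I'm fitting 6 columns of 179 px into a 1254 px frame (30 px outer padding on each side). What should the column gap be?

24 px

Take off 60 px of margins, leaving 1194 px.
Columns use 1074 px, leaving 120 px across 5 column gaps = 24 px each.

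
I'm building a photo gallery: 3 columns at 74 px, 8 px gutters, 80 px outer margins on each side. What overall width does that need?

398 px

Adding margins, columns and gutters: 160 + 222 + 16 = 398 px.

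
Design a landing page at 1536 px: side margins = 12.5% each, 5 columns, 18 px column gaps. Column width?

Each margin = 12.5% of 1536 = 192 px; content = 1536 − 2·192 = 1152 px.
5 columns + 4 column gaps: 5c + 4·18 = 1152.
5c = 1152 − 72 = 1080, so c = 216 px.

216 px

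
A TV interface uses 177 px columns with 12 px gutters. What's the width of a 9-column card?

1689 px

9-column span = 9·177 + 8·12 = 1689 px.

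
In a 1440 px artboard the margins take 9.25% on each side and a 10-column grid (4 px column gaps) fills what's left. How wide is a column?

113.76 px

Each margin = 9.25% of 1440 = 133.2 px; content = 1440 − 2·133.2 = 1173.6 px.
Subtracting 9 column gaps of 4 leaves 1137.6 for 10 columns, so c = 113.76 px.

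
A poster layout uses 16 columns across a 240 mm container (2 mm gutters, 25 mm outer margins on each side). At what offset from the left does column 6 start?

Content = 240 − 2·25 = 190 mm.
16 columns + 15 gutters: 16c + 15·2 = 190.
16c = 190 − 30 = 160, so c = 10 mm.
Column 6 starts at margin + 5·(column + gutter) = 25 + 5·12 = 85 mm.

85 mm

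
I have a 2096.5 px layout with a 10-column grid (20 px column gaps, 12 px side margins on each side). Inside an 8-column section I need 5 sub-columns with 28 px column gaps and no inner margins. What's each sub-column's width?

Outer content = 2096.5 − 2·12 = 2072.5 px.
Subtracting 9 column gaps of 20 leaves 1892.5 for 10 columns, so c = 189.25 px.
Span of 8: 8·189.25 + 7·20 = 1514 + 140 = 1654 px.
5 columns + 4 column gaps: 5d + 4·28 = 1654.
5d = 1654 − 112 = 1542, so d = 308.4 px.

308.4 px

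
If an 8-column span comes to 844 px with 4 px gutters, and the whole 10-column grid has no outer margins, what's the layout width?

8c + 7·4 = 844 → 8c = 816 → c = 102 px.
Total width: 10·102 + 9·4 = 1056 px.

1056 px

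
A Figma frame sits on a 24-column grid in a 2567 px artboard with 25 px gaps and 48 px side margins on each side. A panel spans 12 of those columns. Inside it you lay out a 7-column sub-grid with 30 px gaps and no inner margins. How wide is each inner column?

149 px

Subtract both margins: 2567 − 2·48 = 2471 px.
24c + 23·25 = 2471 → 24c = 1896 → c = 79 px.
12 columns plus 11 gaps: 948 + 275 = 1223 px.
1223 − 6·30 = 1043; ÷7 gives d = 149 px.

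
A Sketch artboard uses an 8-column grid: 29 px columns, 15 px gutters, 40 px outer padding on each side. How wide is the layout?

Layout = 2·40 + 8·29 + 7·15 = 80 + 232 + 105 = 417 px.

417 px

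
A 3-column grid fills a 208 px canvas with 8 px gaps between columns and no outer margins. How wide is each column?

3c + 2·8 = 208 → 3c = 192 → c = 64 px.

64 px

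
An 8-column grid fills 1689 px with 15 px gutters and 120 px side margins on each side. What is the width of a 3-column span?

Inside the margins: 1689 − 240 = 1449 px.
8c + 7·15 = 1449 → 8c = 1344 → c = 168 px.
3-column span = 3·168 + 2·15 = 534 px.

534 px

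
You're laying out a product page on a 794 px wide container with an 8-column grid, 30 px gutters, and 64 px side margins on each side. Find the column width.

Inside the margins: 794 − 128 = 666 px.
666 − 7·30 = 456; ÷8 gives c = 57 px.

57 px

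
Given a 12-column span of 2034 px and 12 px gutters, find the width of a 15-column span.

12c + 11·12 = 2034 → 12c = 1902 → c = 158.5 px.
Span of 15: 15·158.5 + 14·12 = 2377.5 + 168 = 2545.5 px.

2545.5 px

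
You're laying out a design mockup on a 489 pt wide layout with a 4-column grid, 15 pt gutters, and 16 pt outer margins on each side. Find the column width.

Content width = 489 − 2·16 = 457 pt.
4c + 3·15 = 457 → 4c = 412 → c = 103 pt.

103 pt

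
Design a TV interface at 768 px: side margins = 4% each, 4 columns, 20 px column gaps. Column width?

161.64 px

768 × (1 − 2·4%) = 768 × 92% = 706.56 px for the columns.
4 columns + 3 column gaps: 4c + 3·20 = 706.56.
4c = 706.56 − 60 = 646.56, so c = 161.64 px.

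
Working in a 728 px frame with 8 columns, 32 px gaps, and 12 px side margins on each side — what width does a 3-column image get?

Content width = 728 − 2·12 = 704 px.
704 − 7·32 = 480; ÷8 gives c = 60 px.
3 columns plus 2 gaps: 180 + 64 = 244 px.

244 px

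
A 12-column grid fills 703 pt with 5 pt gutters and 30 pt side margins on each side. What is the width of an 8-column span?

Content width = 703 − 2·30 = 643 pt.
12 columns + 11 gutters: 12c + 11·5 = 643.
12c = 643 − 55 = 588, so c = 49 pt.
8-column span = 8·49 + 7·5 = 427 pt.

427 pt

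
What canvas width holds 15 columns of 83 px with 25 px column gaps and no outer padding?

1595 px

Total width: 15·83 + 14·25 = 1595 px.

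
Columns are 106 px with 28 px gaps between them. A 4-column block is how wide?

508 px

4-column span = 4·106 + 3·28 = 508 px.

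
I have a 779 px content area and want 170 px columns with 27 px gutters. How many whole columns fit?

k columns need k·170 + (k−1)·27 = k·197 − 27.
k·197 − 27 ≤ 779 → k ≤ 806 / 197 ≈ 4.09, so k = 4.

4 columns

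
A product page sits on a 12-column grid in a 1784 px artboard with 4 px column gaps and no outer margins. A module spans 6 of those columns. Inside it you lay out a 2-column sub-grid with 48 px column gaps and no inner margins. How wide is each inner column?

12c + 11·4 = 1784 → 12c = 1740 → c = 145 px.
6 columns plus 5 column gaps: 870 + 20 = 890 px.
890 − 1·48 = 842; ÷2 gives d = 421 px.

421 px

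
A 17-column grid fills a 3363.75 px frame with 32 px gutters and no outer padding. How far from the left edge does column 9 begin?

Subtracting 16 gutters of 32 leaves 2851.75 for 17 columns, so c = 167.75 px.
No margin, so column 9 starts at 8·(column + gutter) = 8·199.75 = 1598 px.

1598 px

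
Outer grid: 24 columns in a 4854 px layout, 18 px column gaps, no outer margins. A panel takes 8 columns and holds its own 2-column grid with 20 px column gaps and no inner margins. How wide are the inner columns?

793 px

4854 − 23·18 = 4440; ÷24 gives c = 185 px.
8-column span = 8·185 + 7·18 = 1606 px.
2d + 1·20 = 1606 → 2d = 1586 → d = 793 px.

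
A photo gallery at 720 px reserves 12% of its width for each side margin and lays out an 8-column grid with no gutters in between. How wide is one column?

68.4 px

720 × (1 − 2·12%) = 720 × 76% = 547.2 px for the columns.
8c = 547.2 → c = 68.4 px.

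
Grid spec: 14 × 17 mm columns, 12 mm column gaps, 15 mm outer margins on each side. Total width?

424 mm

Total width: 2·15 + 14·17 + 13·12 = 424 mm.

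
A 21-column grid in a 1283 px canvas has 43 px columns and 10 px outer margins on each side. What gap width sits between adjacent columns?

Subtract both margins: 1283 − 2·10 = 1263 px.
Columns use 903 px, leaving 360 px across 20 gaps = 18 px each.

18 px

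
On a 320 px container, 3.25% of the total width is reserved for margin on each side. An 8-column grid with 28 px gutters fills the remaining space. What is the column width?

12.9 px

Each margin = 3.25% of 320 = 10.4 px; content = 320 − 2·10.4 = 299.2 px.
299.2 − 7·28 = 103.2; ÷8 gives c = 12.9 px.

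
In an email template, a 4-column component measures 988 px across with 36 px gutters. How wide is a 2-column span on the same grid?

4 columns + 3 gutters: 4c + 3·36 = 988.
4c = 988 − 108 = 880, so c = 220 px.
Span of 2: 2·220 + 1·36 = 440 + 36 = 476 px.

476 px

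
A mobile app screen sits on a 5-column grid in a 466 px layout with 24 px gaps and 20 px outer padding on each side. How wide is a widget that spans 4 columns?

Inside the margins: 466 − 40 = 426 px.
5 columns + 4 gaps: 5c + 4·24 = 426.
5c = 426 − 96 = 330, so c = 66 px.
4 columns plus 3 gaps: 264 + 72 = 336 px.

336 px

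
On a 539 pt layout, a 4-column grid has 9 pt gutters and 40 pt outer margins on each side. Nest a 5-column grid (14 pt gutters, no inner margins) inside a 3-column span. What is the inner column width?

57.2 pt

Subtract both margins: 539 − 2·40 = 459 pt.
4 columns + 3 gutters: 4c + 3·9 = 459.
4c = 459 − 27 = 432, so c = 108 pt.
3 columns plus 2 gutters: 324 + 18 = 342 pt.
5d + 4·14 = 342 → 5d = 286 → d = 57.2 pt.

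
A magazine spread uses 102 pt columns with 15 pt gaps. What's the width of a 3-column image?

3-column span = 3·102 + 2·15 = 336 pt.

336 pt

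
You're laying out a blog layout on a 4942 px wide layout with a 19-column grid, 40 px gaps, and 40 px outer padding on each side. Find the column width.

Take off 80 px of margins, leaving 4862 px.
19 columns + 18 gaps: 19c + 18·40 = 4862.
19c = 4862 − 720 = 4142, so c = 218 px.

218 px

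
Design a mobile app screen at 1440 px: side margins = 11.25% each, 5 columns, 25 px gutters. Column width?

1440 × (1 − 2·11.25%) = 1440 × 77.5% = 1116 px for the columns.
Subtracting 4 gutters of 25 leaves 1016 for 5 columns, so c = 203.2 px.

203.2 px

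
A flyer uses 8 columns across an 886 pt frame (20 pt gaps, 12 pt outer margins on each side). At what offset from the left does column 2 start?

Subtract both margins: 886 − 2·12 = 862 pt.
8 columns + 7 gaps: 8c + 7·20 = 862.
8c = 862 − 140 = 722, so c = 90.25 pt.
Each column+gutter stride is 110.25 pt; 1 of them past the 12 pt margin is 12 + 110.25 = 122.25 pt.

122.25 pt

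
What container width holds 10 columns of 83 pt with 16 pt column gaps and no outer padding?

Summing: 830 + 144 = 974 pt.

974 pt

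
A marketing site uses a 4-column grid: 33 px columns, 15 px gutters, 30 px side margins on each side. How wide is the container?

237 px

Adding margins, columns and gutters: 60 + 132 + 45 = 237 px.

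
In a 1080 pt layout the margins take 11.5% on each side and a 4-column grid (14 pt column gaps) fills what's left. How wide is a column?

Margins: 11.5% × 1080 = 124.2 pt each, so content = 1080 − 248.4 = 831.6 pt.
4 columns + 3 column gaps: 4c + 3·14 = 831.6.
4c = 831.6 − 42 = 789.6, so c = 197.4 pt.

197.4 pt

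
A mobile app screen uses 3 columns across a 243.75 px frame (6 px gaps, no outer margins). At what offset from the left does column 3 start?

166.5 px

3c + 2·6 = 243.75 → 3c = 231.75 → c = 77.25 px.
Before column 3: 2 columns + 2 gaps.
Offset = 2·(77.25 + 6) = 2·83.25 = 166.5 px.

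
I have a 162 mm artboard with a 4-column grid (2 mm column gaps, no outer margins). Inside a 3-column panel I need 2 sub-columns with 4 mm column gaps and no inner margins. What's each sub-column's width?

58.5 mm

4 columns + 3 column gaps: 4c + 3·2 = 162.
4c = 162 − 6 = 156, so c = 39 mm.
Span of 3: 3·39 + 2·2 = 117 + 4 = 121 mm.
2d + 1·4 = 121 → 2d = 117 → d = 58.5 mm.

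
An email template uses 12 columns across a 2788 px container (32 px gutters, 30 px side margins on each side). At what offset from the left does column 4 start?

Inside the margins: 2788 − 60 = 2728 px.
12c + 11·32 = 2728 → 12c = 2376 → c = 198 px.
Each column+gutter stride is 230 px; 3 of them past the 30 px margin is 30 + 690 = 720 px.

720 px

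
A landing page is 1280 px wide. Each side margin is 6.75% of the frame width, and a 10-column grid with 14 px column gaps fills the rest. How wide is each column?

98.12 px

1280 × (1 − 2·6.75%) = 1280 × 86.5% = 1107.2 px for the columns.
10c + 9·14 = 1107.2 → 10c = 981.2 → c = 98.12 px.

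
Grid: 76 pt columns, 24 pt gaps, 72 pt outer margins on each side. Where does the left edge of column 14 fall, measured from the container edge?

Each column+gutter stride is 100 pt; 13 of them past the 72 pt margin is 72 + 1300 = 1372 pt.

1372 pt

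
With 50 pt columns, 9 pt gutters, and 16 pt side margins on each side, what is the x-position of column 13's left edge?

724 pt

Column 13 starts at margin + 12·(column + gutter) = 16 + 12·59 = 724 pt.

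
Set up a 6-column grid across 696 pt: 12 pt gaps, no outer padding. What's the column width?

106 pt

Subtracting 5 gaps of 12 leaves 636 for 6 columns, so c = 106 pt.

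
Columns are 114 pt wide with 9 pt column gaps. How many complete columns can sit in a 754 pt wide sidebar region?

6 columns: 6·114 + 5·9 = 729 pt ≤ 754.
7 columns: 852 pt > 754. So 6.

6 columns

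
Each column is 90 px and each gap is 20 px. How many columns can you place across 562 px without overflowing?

5 columns

Each extra column adds 90 + 20 = 110 px.
(562 + 20) / 110 = 5.29, so 5 columns fit.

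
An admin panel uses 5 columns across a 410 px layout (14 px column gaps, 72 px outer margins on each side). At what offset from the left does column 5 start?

296 px

Take off 144 px of margins, leaving 266 px.
266 − 4·14 = 210; ÷5 gives c = 42 px.
Before column 5: the margin + 4 columns + 4 column gaps.
Offset = 72 + 4·(42 + 14) = 72 + 224 = 296 px.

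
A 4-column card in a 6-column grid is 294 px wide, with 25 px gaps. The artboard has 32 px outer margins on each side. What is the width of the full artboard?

Subtracting 3 gaps of 25 leaves 219 for 4 columns, so c = 54.75 px.
Total width: 2·32 + 6·54.75 + 5·25 = 517.5 px.

517.5 px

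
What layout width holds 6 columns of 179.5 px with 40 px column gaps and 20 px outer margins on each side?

Adding margins, columns and gutters: 40 + 1077 + 200 = 1317 px.

1317 px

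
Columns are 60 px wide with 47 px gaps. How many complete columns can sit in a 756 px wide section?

k columns need k·60 + (k−1)·47 = k·107 − 47.
k·107 − 47 ≤ 756 → k ≤ 803 / 107 ≈ 7.50, so k = 7.

7 columns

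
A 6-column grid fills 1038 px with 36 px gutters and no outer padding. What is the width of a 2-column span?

322 px

6 columns + 5 gutters: 6c + 5·36 = 1038.
6c = 1038 − 180 = 858, so c = 143 px.
Span of 2: 2·143 + 1·36 = 286 + 36 = 322 px.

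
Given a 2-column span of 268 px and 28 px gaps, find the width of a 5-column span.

712 px

2c + 1·28 = 268 → 2c = 240 → c = 120 px.
5 columns plus 4 gaps: 600 + 112 = 712 px.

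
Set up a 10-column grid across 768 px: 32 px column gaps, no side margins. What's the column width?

48 px

Subtracting 9 column gaps of 32 leaves 480 for 10 columns, so c = 48 px.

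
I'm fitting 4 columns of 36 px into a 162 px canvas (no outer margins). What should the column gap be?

6 px

Columns use 144 px, leaving 18 px across 3 column gaps = 6 px each.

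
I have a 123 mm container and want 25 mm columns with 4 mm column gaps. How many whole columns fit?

4 columns

k columns need k·25 + (k−1)·4 = k·29 − 4.
k·29 − 4 ≤ 123 → k ≤ 127 / 29 ≈ 4.38, so k = 4.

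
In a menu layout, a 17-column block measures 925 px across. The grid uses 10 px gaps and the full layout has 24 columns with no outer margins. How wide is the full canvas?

Subtracting 16 gaps of 10 leaves 765 for 17 columns, so c = 45 px.
Summing: 1080 + 230 = 1310 px.

1310 px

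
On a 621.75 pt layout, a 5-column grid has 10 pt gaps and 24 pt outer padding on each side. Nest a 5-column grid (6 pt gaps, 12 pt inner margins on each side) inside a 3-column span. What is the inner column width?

58.45 pt

Inside the margins: 621.75 − 48 = 573.75 pt.
Subtracting 4 gaps of 10 leaves 533.75 for 5 columns, so c = 106.75 pt.
3 columns plus 2 gaps: 320.25 + 20 = 340.25 pt.
Inner content = 340.25 − 2·12 = 316.25 pt.
Subtracting 4 gaps of 6 leaves 292.25 for 5 columns, so d = 58.45 pt.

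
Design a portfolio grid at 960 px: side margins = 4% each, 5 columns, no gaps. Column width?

176.64 px

960 × (1 − 2·4%) = 960 × 92% = 883.2 px for the columns.
883.2 / 5 = 176.64 px per column.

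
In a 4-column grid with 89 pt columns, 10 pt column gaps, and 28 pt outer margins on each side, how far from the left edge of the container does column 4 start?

Before column 4: the margin + 3 columns + 3 column gaps.
Offset = 28 + 3·(89 + 10) = 28 + 297 = 325 pt.

325 pt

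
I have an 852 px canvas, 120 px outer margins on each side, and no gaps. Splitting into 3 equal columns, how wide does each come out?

204 px

Inside the margins: 852 − 240 = 612 px.
612 / 3 = 204 px per column.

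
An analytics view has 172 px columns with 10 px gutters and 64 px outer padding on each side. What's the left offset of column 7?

1156 px

Before column 7: the margin + 6 columns + 6 gutters.
Offset = 64 + 6·(172 + 10) = 64 + 1092 = 1156 px.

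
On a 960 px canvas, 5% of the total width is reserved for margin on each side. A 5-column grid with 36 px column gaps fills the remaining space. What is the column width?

Each margin = 5% of 960 = 48 px; content = 960 − 2·48 = 864 px.
5c + 4·36 = 864 → 5c = 720 → c = 144 px.

144 px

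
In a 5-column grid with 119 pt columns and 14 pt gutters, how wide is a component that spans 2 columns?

252 pt

2 columns plus 1 gutter: 238 + 14 = 252 pt.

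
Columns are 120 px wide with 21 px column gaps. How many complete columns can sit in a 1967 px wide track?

14 columns

k columns need k·120 + (k−1)·21 = k·141 − 21.
k·141 − 21 ≤ 1967 → k ≤ 1988 / 141 ≈ 14.10, so k = 14.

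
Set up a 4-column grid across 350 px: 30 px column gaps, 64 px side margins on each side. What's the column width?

33 px

Take off 128 px of margins, leaving 222 px.
222 − 3·30 = 132; ÷4 gives c = 33 px.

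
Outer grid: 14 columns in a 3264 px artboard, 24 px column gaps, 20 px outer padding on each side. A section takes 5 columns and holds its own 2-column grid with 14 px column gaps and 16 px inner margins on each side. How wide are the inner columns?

545 px

Subtract both margins: 3264 − 2·20 = 3224 px.
3224 − 13·24 = 2912; ÷14 gives c = 208 px.
5-column span = 5·208 + 4·24 = 1136 px.
Inner content = 1136 − 2·16 = 1104 px.
1104 − 1·14 = 1090; ÷2 gives d = 545 px.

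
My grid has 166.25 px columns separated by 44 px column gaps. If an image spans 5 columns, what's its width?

5 columns plus 4 column gaps: 831.25 + 176 = 1007.25 px.

1007.25 px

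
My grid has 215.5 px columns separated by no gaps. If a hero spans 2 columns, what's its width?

2-column span = 2·215.5 = 431 px.

431 px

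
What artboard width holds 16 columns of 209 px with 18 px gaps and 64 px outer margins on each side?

3742 px

Artboard = 2·64 + 16·209 + 15·18 = 128 + 3344 + 270 = 3742 px.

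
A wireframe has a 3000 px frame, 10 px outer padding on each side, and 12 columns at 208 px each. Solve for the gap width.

44 px

Subtract both margins: 3000 − 2·10 = 2980 px.
12 columns take 12·208 = 2496 px; remaining 484 splits into 11 gaps.
g = 484 / 11 = 44 px.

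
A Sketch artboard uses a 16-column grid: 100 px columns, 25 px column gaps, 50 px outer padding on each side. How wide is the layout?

Total width: 2·50 + 16·100 + 15·25 = 2075 px.

2075 px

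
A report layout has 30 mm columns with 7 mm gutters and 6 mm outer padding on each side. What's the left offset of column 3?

80 mm

Column 3 starts at margin + 2·(column + gutter) = 6 + 2·37 = 80 mm.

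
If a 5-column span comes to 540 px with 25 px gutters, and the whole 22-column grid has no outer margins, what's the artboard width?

540 − 4·25 = 440; ÷5 gives c = 88 px.
Summing: 1936 + 525 = 2461 px.

2461 px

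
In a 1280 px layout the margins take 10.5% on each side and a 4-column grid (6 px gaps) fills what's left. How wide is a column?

1280 × (1 − 2·10.5%) = 1280 × 79% = 1011.2 px for the columns.
Subtracting 3 gaps of 6 leaves 993.2 for 4 columns, so c = 248.3 px.

248.3 px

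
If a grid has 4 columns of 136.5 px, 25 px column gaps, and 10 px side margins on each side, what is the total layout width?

641 px

Total width: 2·10 + 4·136.5 + 3·25 = 641 px.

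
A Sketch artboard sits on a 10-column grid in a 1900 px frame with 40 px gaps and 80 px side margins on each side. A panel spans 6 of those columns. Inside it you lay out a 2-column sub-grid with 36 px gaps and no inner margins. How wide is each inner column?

Outer content = 1900 − 2·80 = 1740 px.
10 columns + 9 gaps: 10c + 9·40 = 1740.
10c = 1740 − 360 = 1380, so c = 138 px.
Span of 6: 6·138 + 5·40 = 828 + 200 = 1028 px.
1028 − 1·36 = 992; ÷2 gives d = 496 px.

496 px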